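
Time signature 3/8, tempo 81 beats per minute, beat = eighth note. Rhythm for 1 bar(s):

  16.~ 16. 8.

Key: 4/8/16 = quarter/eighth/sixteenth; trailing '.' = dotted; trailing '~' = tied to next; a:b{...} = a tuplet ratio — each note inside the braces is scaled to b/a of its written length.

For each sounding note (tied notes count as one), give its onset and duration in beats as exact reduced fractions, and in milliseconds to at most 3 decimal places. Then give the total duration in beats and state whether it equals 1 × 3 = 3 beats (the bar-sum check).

1) 0.0ms=0b +1111.111ms=3/2b
2) 1111.111ms=3/2b +1111.111ms=3/2b
Σ=3b of 3 (81bpm 3/8) — PASS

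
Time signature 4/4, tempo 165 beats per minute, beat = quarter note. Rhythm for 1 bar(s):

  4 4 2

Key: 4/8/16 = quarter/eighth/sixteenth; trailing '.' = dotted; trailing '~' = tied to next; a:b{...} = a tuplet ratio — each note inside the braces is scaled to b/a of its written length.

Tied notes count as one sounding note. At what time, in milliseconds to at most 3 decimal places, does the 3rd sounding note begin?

1. 0.0ms @ 0 + 363.636ms (1)
2. 363.636ms @ 1 + 363.636ms (1)
3. 727.273ms @ 2 + 727.273ms (2)

note 3 onset = 2b = 727.273ms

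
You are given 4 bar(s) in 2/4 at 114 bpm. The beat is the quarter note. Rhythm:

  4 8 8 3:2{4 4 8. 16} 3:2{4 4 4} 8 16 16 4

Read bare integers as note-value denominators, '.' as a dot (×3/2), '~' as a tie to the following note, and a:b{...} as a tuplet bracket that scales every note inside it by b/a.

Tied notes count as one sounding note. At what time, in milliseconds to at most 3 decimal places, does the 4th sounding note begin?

note 4 onset = 2b = 1052.632ms

1. 0.0ms @ 0 + 526.316ms (1)
2. 526.316ms @ 1 + 263.158ms (1/2)
3. 789.474ms @ 3/2 + 263.158ms (1/2)
4. 1052.632ms @ 2 + 350.877ms (2/3)
5. 1403.509ms @ 8/3 + 350.877ms (2/3)
6. 1754.386ms @ 10/3 + 263.158ms (1/2)
7. 2017.544ms @ 23/6 + 87.719ms (1/6)
8. 2105.263ms @ 4 + 350.877ms (2/3)
9. 2456.14ms @ 14/3 + 350.877ms (2/3)
10. 2807.018ms @ 16/3 + 350.877ms (2/3)
11. 3157.895ms @ 6 + 263.158ms (1/2)
12. 3421.053ms @ 13/2 + 131.579ms (1/4)
13. 3552.632ms @ 27/4 + 131.579ms (1/4)
14. 3684.211ms @ 7 + 526.316ms (1)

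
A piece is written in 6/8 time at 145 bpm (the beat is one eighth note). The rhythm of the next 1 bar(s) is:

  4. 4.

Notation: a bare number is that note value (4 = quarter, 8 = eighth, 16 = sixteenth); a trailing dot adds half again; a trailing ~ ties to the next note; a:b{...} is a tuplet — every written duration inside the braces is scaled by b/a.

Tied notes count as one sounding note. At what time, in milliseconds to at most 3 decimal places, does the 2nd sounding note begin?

1. 0.0ms @ 0 + 1241.379ms (3)
2. 1241.379ms @ 3 + 1241.379ms (3)

note 2 onset = 3b = 1241.379ms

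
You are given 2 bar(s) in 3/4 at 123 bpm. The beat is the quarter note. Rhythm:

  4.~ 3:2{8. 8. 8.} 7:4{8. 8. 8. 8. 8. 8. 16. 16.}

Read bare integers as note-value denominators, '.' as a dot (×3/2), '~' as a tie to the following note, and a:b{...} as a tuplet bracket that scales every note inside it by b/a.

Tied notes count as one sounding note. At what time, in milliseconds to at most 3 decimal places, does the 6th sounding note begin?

1. 0.0ms @ 0 + 975.61ms (2)
2. 975.61ms @ 2 + 243.902ms (1/2)
3. 1219.512ms @ 5/2 + 243.902ms (1/2)
4. 1463.415ms @ 3 + 209.059ms (3/7)
5. 1672.474ms @ 24/7 + 209.059ms (3/7)
6. 1881.533ms @ 27/7 + 209.059ms (3/7)
7. 2090.592ms @ 30/7 + 209.059ms (3/7)
8. 2299.652ms @ 33/7 + 209.059ms (3/7)
9. 2508.711ms @ 36/7 + 209.059ms (3/7)
10. 2717.77ms @ 39/7 + 104.53ms (3/14)
11. 2822.3ms @ 81/14 + 104.53ms (3/14)

note 6 onset = 27/7b = 1881.533ms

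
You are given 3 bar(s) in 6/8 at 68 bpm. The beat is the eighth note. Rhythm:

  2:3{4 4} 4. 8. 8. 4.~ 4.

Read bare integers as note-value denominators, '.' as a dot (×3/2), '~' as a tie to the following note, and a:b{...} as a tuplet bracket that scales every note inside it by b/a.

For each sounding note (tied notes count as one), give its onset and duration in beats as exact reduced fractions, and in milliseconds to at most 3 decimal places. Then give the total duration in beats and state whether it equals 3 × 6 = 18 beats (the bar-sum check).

1) 0.0ms=0b +2647.059ms=3b
2) 2647.059ms=3b +2647.059ms=3b
3) 5294.118ms=6b +2647.059ms=3b
4) 7941.176ms=9b +1323.529ms=3/2b
5) 9264.706ms=21/2b +1323.529ms=3/2b
6) 10588.235ms=12b +5294.118ms=6b
Σ=18b of 18 (68bpm 6/8) — PASS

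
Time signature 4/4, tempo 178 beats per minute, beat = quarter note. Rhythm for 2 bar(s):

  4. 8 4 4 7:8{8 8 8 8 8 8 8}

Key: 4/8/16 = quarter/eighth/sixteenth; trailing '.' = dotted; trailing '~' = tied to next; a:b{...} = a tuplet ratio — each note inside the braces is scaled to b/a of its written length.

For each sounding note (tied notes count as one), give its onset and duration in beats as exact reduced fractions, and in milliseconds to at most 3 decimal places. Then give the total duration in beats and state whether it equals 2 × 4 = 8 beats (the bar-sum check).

1) 0.0ms=0b +505.618ms=3/2b
2) 505.618ms=3/2b +168.539ms=1/2b
3) 674.157ms=2b +337.079ms=1b
4) 1011.236ms=3b +337.079ms=1b
5) 1348.315ms=4b +192.616ms=4/7b
6) 1540.931ms=32/7b +192.616ms=4/7b
7) 1733.547ms=36/7b +192.616ms=4/7b
8) 1926.164ms=40/7b +192.616ms=4/7b
9) 2118.78ms=44/7b +192.616ms=4/7b
10) 2311.396ms=48/7b +192.616ms=4/7b
11) 2504.013ms=52/7b +192.616ms=4/7b
Σ=8b of 8 (178bpm 4/4) — PASS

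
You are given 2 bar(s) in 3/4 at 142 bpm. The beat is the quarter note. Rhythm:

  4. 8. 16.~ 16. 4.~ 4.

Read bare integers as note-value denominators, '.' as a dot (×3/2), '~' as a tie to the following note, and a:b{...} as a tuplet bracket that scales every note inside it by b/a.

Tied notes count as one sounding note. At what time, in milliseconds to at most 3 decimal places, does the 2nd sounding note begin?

note 2 onset = 3/2b = 633.803ms

1. 0.0ms @ 0 + 633.803ms (3/2)
2. 633.803ms @ 3/2 + 316.901ms (3/4)
3. 950.704ms @ 9/4 + 316.901ms (3/4)
4. 1267.606ms @ 3 + 1267.606ms (3)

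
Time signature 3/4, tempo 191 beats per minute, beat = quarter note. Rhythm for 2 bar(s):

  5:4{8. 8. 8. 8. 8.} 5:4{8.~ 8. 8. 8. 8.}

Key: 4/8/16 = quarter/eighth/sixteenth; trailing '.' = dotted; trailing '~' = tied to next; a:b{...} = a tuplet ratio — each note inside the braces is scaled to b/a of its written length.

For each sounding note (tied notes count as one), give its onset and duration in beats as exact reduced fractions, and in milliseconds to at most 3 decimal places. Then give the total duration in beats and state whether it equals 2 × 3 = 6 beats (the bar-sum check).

1) 0.0ms=0b +188.482ms=3/5b
2) 188.482ms=3/5b +188.482ms=3/5b
3) 376.963ms=6/5b +188.482ms=3/5b
4) 565.445ms=9/5b +188.482ms=3/5b
5) 753.927ms=12/5b +188.482ms=3/5b
6) 942.408ms=3b +376.963ms=6/5b
7) 1319.372ms=21/5b +188.482ms=3/5b
8) 1507.853ms=24/5b +188.482ms=3/5b
9) 1696.335ms=27/5b +188.482ms=3/5b
Σ=6b of 6 (191bpm 3/4) — PASS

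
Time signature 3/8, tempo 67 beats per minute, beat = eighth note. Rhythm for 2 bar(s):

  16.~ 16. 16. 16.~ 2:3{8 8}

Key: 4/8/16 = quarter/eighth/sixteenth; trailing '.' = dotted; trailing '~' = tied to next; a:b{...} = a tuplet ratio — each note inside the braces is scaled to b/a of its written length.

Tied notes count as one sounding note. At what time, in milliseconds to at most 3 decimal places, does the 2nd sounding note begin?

note 2 onset = 3/2b = 1343.284ms

1. 0.0ms @ 0 + 1343.284ms (3/2)
2. 1343.284ms @ 3/2 + 671.642ms (3/4)
3. 2014.925ms @ 9/4 + 2014.925ms (9/4)
4. 4029.851ms @ 9/2 + 1343.284ms (3/2)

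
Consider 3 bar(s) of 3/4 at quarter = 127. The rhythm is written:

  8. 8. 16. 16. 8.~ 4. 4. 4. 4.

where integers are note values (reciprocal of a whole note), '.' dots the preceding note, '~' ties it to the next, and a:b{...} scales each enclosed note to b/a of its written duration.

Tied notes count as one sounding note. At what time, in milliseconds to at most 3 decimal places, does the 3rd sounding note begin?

1. 0.0ms @ 0 + 354.331ms (3/4)
2. 354.331ms @ 3/4 + 354.331ms (3/4)
3. 708.661ms @ 3/2 + 177.165ms (3/8)
4. 885.827ms @ 15/8 + 177.165ms (3/8)
5. 1062.992ms @ 9/4 + 1062.992ms (9/4)
6. 2125.984ms @ 9/2 + 708.661ms (3/2)
7. 2834.646ms @ 6 + 708.661ms (3/2)
8. 3543.307ms @ 15/2 + 708.661ms (3/2)

note 3 onset = 3/2b = 708.661ms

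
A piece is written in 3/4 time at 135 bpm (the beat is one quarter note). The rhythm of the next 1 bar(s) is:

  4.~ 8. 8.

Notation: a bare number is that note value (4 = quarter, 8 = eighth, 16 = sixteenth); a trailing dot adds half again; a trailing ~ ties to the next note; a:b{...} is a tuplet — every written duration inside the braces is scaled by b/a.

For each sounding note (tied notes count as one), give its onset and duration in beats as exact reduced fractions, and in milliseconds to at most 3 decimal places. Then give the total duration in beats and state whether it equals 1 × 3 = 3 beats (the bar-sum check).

1) 0.0ms=0b +1000.0ms=9/4b
2) 1000.0ms=9/4b +333.333ms=3/4b
Σ=3b of 3 (135bpm 3/4) — PASS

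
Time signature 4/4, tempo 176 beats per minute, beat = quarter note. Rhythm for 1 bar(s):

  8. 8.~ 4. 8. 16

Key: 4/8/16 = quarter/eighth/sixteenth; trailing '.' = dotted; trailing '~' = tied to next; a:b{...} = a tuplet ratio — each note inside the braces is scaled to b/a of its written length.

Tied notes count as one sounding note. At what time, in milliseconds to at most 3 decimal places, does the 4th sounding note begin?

1. 0.0ms @ 0 + 255.682ms (3/4)
2. 255.682ms @ 3/4 + 767.045ms (9/4)
3. 1022.727ms @ 3 + 255.682ms (3/4)
4. 1278.409ms @ 15/4 + 85.227ms (1/4)

note 4 onset = 15/4b = 1278.409ms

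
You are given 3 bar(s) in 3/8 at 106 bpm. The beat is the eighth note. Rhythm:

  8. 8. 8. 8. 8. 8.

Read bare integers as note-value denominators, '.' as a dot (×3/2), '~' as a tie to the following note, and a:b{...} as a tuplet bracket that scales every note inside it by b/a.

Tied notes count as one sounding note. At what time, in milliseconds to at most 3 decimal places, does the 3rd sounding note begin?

1. 0.0ms @ 0 + 849.057ms (3/2)
2. 849.057ms @ 3/2 + 849.057ms (3/2)
3. 1698.113ms @ 3 + 849.057ms (3/2)
4. 2547.17ms @ 9/2 + 849.057ms (3/2)
5. 3396.226ms @ 6 + 849.057ms (3/2)
6. 4245.283ms @ 15/2 + 849.057ms (3/2)

note 3 onset = 3b = 1698.113ms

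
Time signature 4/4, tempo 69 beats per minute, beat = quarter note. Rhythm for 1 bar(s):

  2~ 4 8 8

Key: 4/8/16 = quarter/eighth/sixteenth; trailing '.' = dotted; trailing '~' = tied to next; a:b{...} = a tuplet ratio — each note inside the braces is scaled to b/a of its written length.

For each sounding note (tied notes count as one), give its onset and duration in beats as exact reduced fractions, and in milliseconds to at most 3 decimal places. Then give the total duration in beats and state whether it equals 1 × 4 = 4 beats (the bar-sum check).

1) 0.0ms=0b +2608.696ms=3b
2) 2608.696ms=3b +434.783ms=1/2b
3) 3043.478ms=7/2b +434.783ms=1/2b
Σ=4b of 4 (69bpm 4/4) — PASS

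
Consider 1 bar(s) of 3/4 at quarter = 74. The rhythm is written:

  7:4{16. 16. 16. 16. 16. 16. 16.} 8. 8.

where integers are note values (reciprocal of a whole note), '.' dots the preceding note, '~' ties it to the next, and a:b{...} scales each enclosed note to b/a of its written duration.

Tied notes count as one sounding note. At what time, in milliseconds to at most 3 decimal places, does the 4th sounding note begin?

note 4 onset = 9/14b = 521.236ms

1. 0.0ms @ 0 + 173.745ms (3/14)
2. 173.745ms @ 3/14 + 173.745ms (3/14)
3. 347.49ms @ 3/7 + 173.745ms (3/14)
4. 521.236ms @ 9/14 + 173.745ms (3/14)
5. 694.981ms @ 6/7 + 173.745ms (3/14)
6. 868.726ms @ 15/14 + 173.745ms (3/14)
7. 1042.471ms @ 9/7 + 173.745ms (3/14)
8. 1216.216ms @ 3/2 + 608.108ms (3/4)
9. 1824.324ms @ 9/4 + 608.108ms (3/4)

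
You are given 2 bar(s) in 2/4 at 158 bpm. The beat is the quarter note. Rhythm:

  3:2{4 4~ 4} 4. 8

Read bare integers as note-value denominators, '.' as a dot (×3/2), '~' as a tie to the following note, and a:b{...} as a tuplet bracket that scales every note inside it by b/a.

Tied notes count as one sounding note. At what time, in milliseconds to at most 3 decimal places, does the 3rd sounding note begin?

note 3 onset = 2b = 759.494ms

1. 0.0ms @ 0 + 253.165ms (2/3)
2. 253.165ms @ 2/3 + 506.329ms (4/3)
3. 759.494ms @ 2 + 569.62ms (3/2)
4. 1329.114ms @ 7/2 + 189.873ms (1/2)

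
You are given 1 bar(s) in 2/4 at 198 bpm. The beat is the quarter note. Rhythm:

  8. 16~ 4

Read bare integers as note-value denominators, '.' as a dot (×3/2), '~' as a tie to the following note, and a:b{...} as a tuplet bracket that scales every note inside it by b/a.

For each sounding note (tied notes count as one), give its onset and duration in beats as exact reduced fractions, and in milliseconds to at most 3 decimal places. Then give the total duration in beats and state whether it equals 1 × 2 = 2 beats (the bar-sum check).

1) 0.0ms=0b +227.273ms=3/4b
2) 227.273ms=3/4b +378.788ms=5/4b
Σ=2b of 2 (198bpm 2/4) — PASS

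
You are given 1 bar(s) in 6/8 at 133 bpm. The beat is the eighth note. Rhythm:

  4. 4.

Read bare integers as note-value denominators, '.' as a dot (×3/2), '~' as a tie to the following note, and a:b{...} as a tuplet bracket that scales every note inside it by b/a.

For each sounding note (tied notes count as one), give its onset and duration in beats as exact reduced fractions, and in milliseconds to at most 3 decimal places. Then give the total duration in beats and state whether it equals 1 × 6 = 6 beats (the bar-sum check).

1) 0.0ms=0b +1353.383ms=3b
2) 1353.383ms=3b +1353.383ms=3b
Σ=6b of 6 (133bpm 6/8) — PASS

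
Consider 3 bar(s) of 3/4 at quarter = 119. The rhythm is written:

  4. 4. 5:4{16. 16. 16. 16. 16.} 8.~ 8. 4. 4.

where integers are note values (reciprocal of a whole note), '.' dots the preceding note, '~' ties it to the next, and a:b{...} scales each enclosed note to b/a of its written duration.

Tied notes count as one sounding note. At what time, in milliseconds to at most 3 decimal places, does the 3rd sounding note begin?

note 3 onset = 3b = 1512.605ms

1. 0.0ms @ 0 + 756.303ms (3/2)
2. 756.303ms @ 3/2 + 756.303ms (3/2)
3. 1512.605ms @ 3 + 151.261ms (3/10)
4. 1663.866ms @ 33/10 + 151.261ms (3/10)
5. 1815.126ms @ 18/5 + 151.261ms (3/10)
6. 1966.387ms @ 39/10 + 151.261ms (3/10)
7. 2117.647ms @ 21/5 + 151.261ms (3/10)
8. 2268.908ms @ 9/2 + 756.303ms (3/2)
9. 3025.21ms @ 6 + 756.303ms (3/2)
10. 3781.513ms @ 15/2 + 756.303ms (3/2)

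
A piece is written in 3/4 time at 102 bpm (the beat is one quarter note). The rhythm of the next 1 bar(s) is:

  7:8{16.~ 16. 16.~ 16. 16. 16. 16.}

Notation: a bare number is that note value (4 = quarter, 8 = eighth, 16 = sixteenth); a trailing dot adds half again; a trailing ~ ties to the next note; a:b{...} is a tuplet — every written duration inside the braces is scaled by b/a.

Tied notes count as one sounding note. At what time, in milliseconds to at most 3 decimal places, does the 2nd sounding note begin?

note 2 onset = 6/7b = 504.202ms

1. 0.0ms @ 0 + 504.202ms (6/7)
2. 504.202ms @ 6/7 + 504.202ms (6/7)
3. 1008.403ms @ 12/7 + 252.101ms (3/7)
4. 1260.504ms @ 15/7 + 252.101ms (3/7)
5. 1512.605ms @ 18/7 + 252.101ms (3/7)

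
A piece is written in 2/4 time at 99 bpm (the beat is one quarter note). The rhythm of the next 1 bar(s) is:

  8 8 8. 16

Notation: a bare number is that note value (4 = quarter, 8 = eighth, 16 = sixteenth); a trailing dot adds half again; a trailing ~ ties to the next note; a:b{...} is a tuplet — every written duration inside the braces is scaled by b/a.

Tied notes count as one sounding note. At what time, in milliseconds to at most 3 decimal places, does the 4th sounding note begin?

note 4 onset = 7/4b = 1060.606ms

1. 0.0ms @ 0 + 303.03ms (1/2)
2. 303.03ms @ 1/2 + 303.03ms (1/2)
3. 606.061ms @ 1 + 454.545ms (3/4)
4. 1060.606ms @ 7/4 + 151.515ms (1/4)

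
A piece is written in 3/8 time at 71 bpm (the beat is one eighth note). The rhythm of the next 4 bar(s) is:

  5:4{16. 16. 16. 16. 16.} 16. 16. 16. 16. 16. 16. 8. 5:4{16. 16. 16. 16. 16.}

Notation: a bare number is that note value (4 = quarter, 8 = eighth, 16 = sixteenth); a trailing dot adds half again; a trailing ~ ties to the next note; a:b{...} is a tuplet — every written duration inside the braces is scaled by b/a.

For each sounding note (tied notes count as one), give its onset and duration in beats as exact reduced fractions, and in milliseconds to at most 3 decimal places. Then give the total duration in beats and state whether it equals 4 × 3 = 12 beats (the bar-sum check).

1) 0.0ms=0b +507.042ms=3/5b
2) 507.042ms=3/5b +507.042ms=3/5b
3) 1014.085ms=6/5b +507.042ms=3/5b
4) 1521.127ms=9/5b +507.042ms=3/5b
5) 2028.169ms=12/5b +507.042ms=3/5b
6) 2535.211ms=3b +633.803ms=3/4b
7) 3169.014ms=15/4b +633.803ms=3/4b
8) 3802.817ms=9/2b +633.803ms=3/4b
9) 4436.62ms=21/4b +633.803ms=3/4b
10) 5070.423ms=6b +633.803ms=3/4b
11) 5704.225ms=27/4b +633.803ms=3/4b
12) 6338.028ms=15/2b +1267.606ms=3/2b
13) 7605.634ms=9b +507.042ms=3/5b
14) 8112.676ms=48/5b +507.042ms=3/5b
15) 8619.718ms=51/5b +507.042ms=3/5b
16) 9126.761ms=54/5b +507.042ms=3/5b
17) 9633.803ms=57/5b +507.042ms=3/5b
Σ=12b of 12 (71bpm 3/8) — PASS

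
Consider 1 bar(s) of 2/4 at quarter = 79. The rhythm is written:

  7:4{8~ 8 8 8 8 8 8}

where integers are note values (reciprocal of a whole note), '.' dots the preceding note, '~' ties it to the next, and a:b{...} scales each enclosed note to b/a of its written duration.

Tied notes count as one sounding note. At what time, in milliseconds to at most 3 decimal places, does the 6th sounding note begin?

1. 0.0ms @ 0 + 433.996ms (4/7)
2. 433.996ms @ 4/7 + 216.998ms (2/7)
3. 650.995ms @ 6/7 + 216.998ms (2/7)
4. 867.993ms @ 8/7 + 216.998ms (2/7)
5. 1084.991ms @ 10/7 + 216.998ms (2/7)
6. 1301.989ms @ 12/7 + 216.998ms (2/7)

note 6 onset = 12/7b = 1301.989ms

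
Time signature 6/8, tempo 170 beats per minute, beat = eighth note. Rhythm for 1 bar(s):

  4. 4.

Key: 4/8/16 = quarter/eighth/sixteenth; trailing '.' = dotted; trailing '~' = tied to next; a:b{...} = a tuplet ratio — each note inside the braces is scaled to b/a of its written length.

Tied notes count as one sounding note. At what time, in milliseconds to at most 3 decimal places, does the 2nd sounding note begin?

note 2 onset = 3b = 1058.824ms

1. 0.0ms @ 0 + 1058.824ms (3)
2. 1058.824ms @ 3 + 1058.824ms (3)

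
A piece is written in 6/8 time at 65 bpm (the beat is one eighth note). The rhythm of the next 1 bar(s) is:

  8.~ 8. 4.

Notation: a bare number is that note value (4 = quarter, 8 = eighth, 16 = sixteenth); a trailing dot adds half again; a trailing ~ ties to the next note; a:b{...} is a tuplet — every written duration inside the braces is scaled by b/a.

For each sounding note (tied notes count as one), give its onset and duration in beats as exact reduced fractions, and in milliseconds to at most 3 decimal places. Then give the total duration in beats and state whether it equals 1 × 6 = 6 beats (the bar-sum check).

1) 0.0ms=0b +2769.231ms=3b
2) 2769.231ms=3b +2769.231ms=3b
Σ=6b of 6 (65bpm 6/8) — PASS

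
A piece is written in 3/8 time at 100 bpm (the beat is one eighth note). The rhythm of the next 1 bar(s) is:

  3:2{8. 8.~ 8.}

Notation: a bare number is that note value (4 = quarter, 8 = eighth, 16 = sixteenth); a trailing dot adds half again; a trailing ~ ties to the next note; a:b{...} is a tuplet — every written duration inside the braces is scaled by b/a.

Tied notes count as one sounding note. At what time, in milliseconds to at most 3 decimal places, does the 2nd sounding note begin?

1. 0.0ms @ 0 + 600.0ms (1)
2. 600.0ms @ 1 + 1200.0ms (2)

note 2 onset = 1b = 600.0ms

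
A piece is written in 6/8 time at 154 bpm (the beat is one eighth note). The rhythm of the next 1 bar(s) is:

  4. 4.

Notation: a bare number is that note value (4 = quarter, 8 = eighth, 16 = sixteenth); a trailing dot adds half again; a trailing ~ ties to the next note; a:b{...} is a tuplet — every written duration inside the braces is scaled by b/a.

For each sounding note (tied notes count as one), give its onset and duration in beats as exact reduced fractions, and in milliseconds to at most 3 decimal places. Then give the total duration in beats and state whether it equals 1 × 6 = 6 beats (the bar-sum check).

1) 0.0ms=0b +1168.831ms=3b
2) 1168.831ms=3b +1168.831ms=3b
Σ=6b of 6 (154bpm 6/8) — PASS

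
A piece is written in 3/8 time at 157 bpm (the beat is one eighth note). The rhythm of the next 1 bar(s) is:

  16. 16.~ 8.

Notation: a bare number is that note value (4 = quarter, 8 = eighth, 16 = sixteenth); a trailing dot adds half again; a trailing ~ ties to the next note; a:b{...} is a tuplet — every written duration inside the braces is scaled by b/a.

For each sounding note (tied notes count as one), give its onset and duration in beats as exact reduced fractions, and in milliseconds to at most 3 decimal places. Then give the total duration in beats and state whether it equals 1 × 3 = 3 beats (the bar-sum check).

1) 0.0ms=0b +286.624ms=3/4b
2) 286.624ms=3/4b +859.873ms=9/4b
Σ=3b of 3 (157bpm 3/8) — PASS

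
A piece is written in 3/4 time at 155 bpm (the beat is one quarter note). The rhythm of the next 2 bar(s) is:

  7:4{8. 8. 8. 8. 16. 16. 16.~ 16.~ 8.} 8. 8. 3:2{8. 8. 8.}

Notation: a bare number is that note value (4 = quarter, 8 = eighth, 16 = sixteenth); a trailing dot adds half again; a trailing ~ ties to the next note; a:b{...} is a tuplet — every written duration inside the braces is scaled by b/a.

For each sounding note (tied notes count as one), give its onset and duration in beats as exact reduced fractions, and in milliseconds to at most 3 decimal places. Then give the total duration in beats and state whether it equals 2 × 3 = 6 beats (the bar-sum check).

1) 0.0ms=0b +165.899ms=3/7b
2) 165.899ms=3/7b +165.899ms=3/7b
3) 331.797ms=6/7b +165.899ms=3/7b
4) 497.696ms=9/7b +165.899ms=3/7b
5) 663.594ms=12/7b +82.949ms=3/14b
6) 746.544ms=27/14b +82.949ms=3/14b
7) 829.493ms=15/7b +331.797ms=6/7b
8) 1161.29ms=3b +290.323ms=3/4b
9) 1451.613ms=15/4b +290.323ms=3/4b
10) 1741.935ms=9/2b +193.548ms=1/2b
11) 1935.484ms=5b +193.548ms=1/2b
12) 2129.032ms=11/2b +193.548ms=1/2b
Σ=6b of 6 (155bpm 3/4) — PASS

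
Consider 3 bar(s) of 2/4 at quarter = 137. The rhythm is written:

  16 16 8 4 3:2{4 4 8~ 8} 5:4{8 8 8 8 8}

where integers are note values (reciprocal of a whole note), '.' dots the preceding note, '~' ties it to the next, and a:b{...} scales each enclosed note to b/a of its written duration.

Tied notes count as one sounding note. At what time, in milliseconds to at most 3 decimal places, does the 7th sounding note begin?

note 7 onset = 10/3b = 1459.854ms

1. 0.0ms @ 0 + 109.489ms (1/4)
2. 109.489ms @ 1/4 + 109.489ms (1/4)
3. 218.978ms @ 1/2 + 218.978ms (1/2)
4. 437.956ms @ 1 + 437.956ms (1)
5. 875.912ms @ 2 + 291.971ms (2/3)
6. 1167.883ms @ 8/3 + 291.971ms (2/3)
7. 1459.854ms @ 10/3 + 291.971ms (2/3)
8. 1751.825ms @ 4 + 175.182ms (2/5)
9. 1927.007ms @ 22/5 + 175.182ms (2/5)
10. 2102.19ms @ 24/5 + 175.182ms (2/5)
11. 2277.372ms @ 26/5 + 175.182ms (2/5)
12. 2452.555ms @ 28/5 + 175.182ms (2/5)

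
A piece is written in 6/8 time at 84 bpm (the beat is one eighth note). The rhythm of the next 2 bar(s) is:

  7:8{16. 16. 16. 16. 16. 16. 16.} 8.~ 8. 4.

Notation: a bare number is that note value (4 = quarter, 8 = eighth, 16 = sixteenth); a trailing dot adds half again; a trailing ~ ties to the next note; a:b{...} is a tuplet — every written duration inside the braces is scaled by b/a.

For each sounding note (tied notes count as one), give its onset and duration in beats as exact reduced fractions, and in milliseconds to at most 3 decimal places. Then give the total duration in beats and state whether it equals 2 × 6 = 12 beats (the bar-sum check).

1) 0.0ms=0b +612.245ms=6/7b
2) 612.245ms=6/7b +612.245ms=6/7b
3) 1224.49ms=12/7b +612.245ms=6/7b
4) 1836.735ms=18/7b +612.245ms=6/7b
5) 2448.98ms=24/7b +612.245ms=6/7b
6) 3061.224ms=30/7b +612.245ms=6/7b
7) 3673.469ms=36/7b +612.245ms=6/7b
8) 4285.714ms=6b +2142.857ms=3b
9) 6428.571ms=9b +2142.857ms=3b
Σ=12b of 12 (84bpm 6/8) — PASS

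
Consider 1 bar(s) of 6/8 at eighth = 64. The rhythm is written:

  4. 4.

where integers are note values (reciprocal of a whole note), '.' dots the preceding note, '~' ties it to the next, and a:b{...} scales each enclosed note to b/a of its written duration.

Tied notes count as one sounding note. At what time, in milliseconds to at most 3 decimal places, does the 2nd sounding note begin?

note 2 onset = 3b = 2812.5ms

1. 0.0ms @ 0 + 2812.5ms (3)
2. 2812.5ms @ 3 + 2812.5ms (3)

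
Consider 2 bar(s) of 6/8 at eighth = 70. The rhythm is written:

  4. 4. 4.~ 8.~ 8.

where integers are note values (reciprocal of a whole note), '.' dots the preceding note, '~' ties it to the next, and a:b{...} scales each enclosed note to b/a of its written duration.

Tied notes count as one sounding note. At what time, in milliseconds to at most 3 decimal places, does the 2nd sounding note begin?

1. 0.0ms @ 0 + 2571.429ms (3)
2. 2571.429ms @ 3 + 2571.429ms (3)
3. 5142.857ms @ 6 + 5142.857ms (6)

note 2 onset = 3b = 2571.429ms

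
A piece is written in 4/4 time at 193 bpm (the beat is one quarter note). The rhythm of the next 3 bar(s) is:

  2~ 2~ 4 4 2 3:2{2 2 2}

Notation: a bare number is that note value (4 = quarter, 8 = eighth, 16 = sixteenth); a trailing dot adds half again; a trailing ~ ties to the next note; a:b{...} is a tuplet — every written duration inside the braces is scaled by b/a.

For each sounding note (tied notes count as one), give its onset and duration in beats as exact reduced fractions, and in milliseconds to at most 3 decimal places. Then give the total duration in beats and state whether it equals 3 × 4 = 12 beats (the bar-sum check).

1) 0.0ms=0b +1554.404ms=5b
2) 1554.404ms=5b +310.881ms=1b
3) 1865.285ms=6b +621.762ms=2b
4) 2487.047ms=8b +414.508ms=4/3b
5) 2901.554ms=28/3b +414.508ms=4/3b
6) 3316.062ms=32/3b +414.508ms=4/3b
Σ=12b of 12 (193bpm 4/4) — PASS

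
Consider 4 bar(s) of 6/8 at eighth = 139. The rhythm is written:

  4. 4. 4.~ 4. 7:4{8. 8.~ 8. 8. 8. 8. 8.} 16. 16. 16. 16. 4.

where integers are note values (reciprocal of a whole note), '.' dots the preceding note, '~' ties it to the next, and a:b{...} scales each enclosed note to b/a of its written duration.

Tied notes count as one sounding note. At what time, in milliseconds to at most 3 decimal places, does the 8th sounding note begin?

1. 0.0ms @ 0 + 1294.964ms (3)
2. 1294.964ms @ 3 + 1294.964ms (3)
3. 2589.928ms @ 6 + 2589.928ms (6)
4. 5179.856ms @ 12 + 369.99ms (6/7)
5. 5549.846ms @ 90/7 + 739.979ms (12/7)
6. 6289.825ms @ 102/7 + 369.99ms (6/7)
7. 6659.815ms @ 108/7 + 369.99ms (6/7)
8. 7029.805ms @ 114/7 + 369.99ms (6/7)
9. 7399.794ms @ 120/7 + 369.99ms (6/7)
10. 7769.784ms @ 18 + 323.741ms (3/4)
11. 8093.525ms @ 75/4 + 323.741ms (3/4)
12. 8417.266ms @ 39/2 + 323.741ms (3/4)
13. 8741.007ms @ 81/4 + 323.741ms (3/4)
14. 9064.748ms @ 21 + 1294.964ms (3)

note 8 onset = 114/7b = 7029.805ms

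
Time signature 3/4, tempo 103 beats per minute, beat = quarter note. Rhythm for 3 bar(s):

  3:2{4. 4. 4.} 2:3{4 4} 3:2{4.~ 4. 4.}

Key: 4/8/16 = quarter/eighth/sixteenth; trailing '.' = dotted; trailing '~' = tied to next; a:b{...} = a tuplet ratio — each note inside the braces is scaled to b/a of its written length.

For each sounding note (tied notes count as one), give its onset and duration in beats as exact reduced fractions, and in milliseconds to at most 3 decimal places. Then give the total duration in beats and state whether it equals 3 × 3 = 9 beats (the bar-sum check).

1) 0.0ms=0b +582.524ms=1b
2) 582.524ms=1b +582.524ms=1b
3) 1165.049ms=2b +582.524ms=1b
4) 1747.573ms=3b +873.786ms=3/2b
5) 2621.359ms=9/2b +873.786ms=3/2b
6) 3495.146ms=6b +1165.049ms=2b
7) 4660.194ms=8b +582.524ms=1b
Σ=9b of 9 (103bpm 3/4) — PASS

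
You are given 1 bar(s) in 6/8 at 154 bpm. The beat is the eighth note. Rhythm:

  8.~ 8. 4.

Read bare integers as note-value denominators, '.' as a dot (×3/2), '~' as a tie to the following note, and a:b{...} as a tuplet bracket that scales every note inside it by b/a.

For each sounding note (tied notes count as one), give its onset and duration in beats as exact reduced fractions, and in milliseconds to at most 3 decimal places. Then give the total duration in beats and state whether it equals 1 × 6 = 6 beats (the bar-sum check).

1) 0.0ms=0b +1168.831ms=3b
2) 1168.831ms=3b +1168.831ms=3b
Σ=6b of 6 (154bpm 6/8) — PASS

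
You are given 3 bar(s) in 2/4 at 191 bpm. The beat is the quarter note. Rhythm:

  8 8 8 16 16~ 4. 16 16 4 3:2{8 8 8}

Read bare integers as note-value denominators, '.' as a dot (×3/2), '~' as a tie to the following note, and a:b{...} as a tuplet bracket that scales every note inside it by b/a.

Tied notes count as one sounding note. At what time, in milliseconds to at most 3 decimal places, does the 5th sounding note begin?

1. 0.0ms @ 0 + 157.068ms (1/2)
2. 157.068ms @ 1/2 + 157.068ms (1/2)
3. 314.136ms @ 1 + 157.068ms (1/2)
4. 471.204ms @ 3/2 + 78.534ms (1/4)
5. 549.738ms @ 7/4 + 549.738ms (7/4)
6. 1099.476ms @ 7/2 + 78.534ms (1/4)
7. 1178.01ms @ 15/4 + 78.534ms (1/4)
8. 1256.545ms @ 4 + 314.136ms (1)
9. 1570.681ms @ 5 + 104.712ms (1/3)
10. 1675.393ms @ 16/3 + 104.712ms (1/3)
11. 1780.105ms @ 17/3 + 104.712ms (1/3)

note 5 onset = 7/4b = 549.738ms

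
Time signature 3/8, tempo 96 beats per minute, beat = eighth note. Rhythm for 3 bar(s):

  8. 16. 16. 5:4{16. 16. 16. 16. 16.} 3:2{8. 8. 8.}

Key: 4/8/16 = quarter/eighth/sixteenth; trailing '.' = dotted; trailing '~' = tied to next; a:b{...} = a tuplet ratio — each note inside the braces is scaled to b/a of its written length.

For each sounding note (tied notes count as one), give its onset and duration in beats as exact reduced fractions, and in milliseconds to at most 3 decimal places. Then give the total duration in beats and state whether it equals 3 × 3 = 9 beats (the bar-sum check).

1) 0.0ms=0b +937.5ms=3/2b
2) 937.5ms=3/2b +468.75ms=3/4b
3) 1406.25ms=9/4b +468.75ms=3/4b
4) 1875.0ms=3b +375.0ms=3/5b
5) 2250.0ms=18/5b +375.0ms=3/5b
6) 2625.0ms=21/5b +375.0ms=3/5b
7) 3000.0ms=24/5b +375.0ms=3/5b
8) 3375.0ms=27/5b +375.0ms=3/5b
9) 3750.0ms=6b +625.0ms=1b
10) 4375.0ms=7b +625.0ms=1b
11) 5000.0ms=8b +625.0ms=1b
Σ=9b of 9 (96bpm 3/8) — PASS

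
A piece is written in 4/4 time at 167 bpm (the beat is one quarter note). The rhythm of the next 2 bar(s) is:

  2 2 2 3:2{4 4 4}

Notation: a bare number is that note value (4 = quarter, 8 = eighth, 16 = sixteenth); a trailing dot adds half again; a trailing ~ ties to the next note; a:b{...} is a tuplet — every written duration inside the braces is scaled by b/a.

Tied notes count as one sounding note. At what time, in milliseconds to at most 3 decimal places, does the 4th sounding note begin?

note 4 onset = 6b = 2155.689ms

1. 0.0ms @ 0 + 718.563ms (2)
2. 718.563ms @ 2 + 718.563ms (2)
3. 1437.126ms @ 4 + 718.563ms (2)
4. 2155.689ms @ 6 + 239.521ms (2/3)
5. 2395.21ms @ 20/3 + 239.521ms (2/3)
6. 2634.731ms @ 22/3 + 239.521ms (2/3)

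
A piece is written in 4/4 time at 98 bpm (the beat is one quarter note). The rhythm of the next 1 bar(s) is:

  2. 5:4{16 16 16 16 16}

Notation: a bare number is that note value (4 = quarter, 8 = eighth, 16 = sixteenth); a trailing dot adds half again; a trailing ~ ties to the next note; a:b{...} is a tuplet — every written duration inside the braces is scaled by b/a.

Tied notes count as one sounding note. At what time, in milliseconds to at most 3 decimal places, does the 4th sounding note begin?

1. 0.0ms @ 0 + 1836.735ms (3)
2. 1836.735ms @ 3 + 122.449ms (1/5)
3. 1959.184ms @ 16/5 + 122.449ms (1/5)
4. 2081.633ms @ 17/5 + 122.449ms (1/5)
5. 2204.082ms @ 18/5 + 122.449ms (1/5)
6. 2326.531ms @ 19/5 + 122.449ms (1/5)

note 4 onset = 17/5b = 2081.633ms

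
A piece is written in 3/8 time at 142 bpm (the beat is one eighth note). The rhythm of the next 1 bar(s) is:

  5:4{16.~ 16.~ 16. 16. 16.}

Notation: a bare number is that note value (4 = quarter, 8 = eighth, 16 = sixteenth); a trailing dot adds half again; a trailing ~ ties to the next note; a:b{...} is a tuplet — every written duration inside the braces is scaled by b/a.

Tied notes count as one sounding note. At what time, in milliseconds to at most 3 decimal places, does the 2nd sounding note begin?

1. 0.0ms @ 0 + 760.563ms (9/5)
2. 760.563ms @ 9/5 + 253.521ms (3/5)
3. 1014.085ms @ 12/5 + 253.521ms (3/5)

note 2 onset = 9/5b = 760.563ms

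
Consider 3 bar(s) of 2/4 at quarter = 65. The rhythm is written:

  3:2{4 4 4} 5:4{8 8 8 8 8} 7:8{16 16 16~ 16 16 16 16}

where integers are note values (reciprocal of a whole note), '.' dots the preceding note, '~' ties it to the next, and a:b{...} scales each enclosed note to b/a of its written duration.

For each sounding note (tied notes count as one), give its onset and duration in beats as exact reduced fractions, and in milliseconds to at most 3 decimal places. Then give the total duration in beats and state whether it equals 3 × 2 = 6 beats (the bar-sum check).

1) 0.0ms=0b +615.385ms=2/3b
2) 615.385ms=2/3b +615.385ms=2/3b
3) 1230.769ms=4/3b +615.385ms=2/3b
4) 1846.154ms=2b +369.231ms=2/5b
5) 2215.385ms=12/5b +369.231ms=2/5b
6) 2584.615ms=14/5b +369.231ms=2/5b
7) 2953.846ms=16/5b +369.231ms=2/5b
8) 3323.077ms=18/5b +369.231ms=2/5b
9) 3692.308ms=4b +263.736ms=2/7b
10) 3956.044ms=30/7b +263.736ms=2/7b
11) 4219.78ms=32/7b +527.473ms=4/7b
12) 4747.253ms=36/7b +263.736ms=2/7b
13) 5010.989ms=38/7b +263.736ms=2/7b
14) 5274.725ms=40/7b +263.736ms=2/7b
Σ=6b of 6 (65bpm 2/4) — PASS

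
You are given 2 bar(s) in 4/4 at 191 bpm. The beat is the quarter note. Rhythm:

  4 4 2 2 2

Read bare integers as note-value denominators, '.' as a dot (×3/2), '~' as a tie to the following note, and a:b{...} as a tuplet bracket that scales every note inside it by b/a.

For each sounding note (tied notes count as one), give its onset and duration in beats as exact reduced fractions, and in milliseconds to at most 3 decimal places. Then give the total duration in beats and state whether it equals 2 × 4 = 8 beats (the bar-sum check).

1) 0.0ms=0b +314.136ms=1b
2) 314.136ms=1b +314.136ms=1b
3) 628.272ms=2b +628.272ms=2b
4) 1256.545ms=4b +628.272ms=2b
5) 1884.817ms=6b +628.272ms=2b
Σ=8b of 8 (191bpm 4/4) — PASS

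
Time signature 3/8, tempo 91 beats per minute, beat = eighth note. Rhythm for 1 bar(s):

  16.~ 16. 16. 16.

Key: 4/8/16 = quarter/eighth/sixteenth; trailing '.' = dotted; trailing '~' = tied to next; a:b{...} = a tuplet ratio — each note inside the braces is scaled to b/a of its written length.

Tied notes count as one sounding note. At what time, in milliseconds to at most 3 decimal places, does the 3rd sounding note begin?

1. 0.0ms @ 0 + 989.011ms (3/2)
2. 989.011ms @ 3/2 + 494.505ms (3/4)
3. 1483.516ms @ 9/4 + 494.505ms (3/4)

note 3 onset = 9/4b = 1483.516ms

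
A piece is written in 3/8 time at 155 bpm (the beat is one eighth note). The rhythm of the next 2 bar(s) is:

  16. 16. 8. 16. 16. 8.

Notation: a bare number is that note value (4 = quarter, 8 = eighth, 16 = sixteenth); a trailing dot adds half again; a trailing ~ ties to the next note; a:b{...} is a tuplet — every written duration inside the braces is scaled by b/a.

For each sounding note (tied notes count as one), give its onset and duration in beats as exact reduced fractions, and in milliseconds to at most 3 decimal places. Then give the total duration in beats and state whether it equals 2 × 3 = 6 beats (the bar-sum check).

1) 0.0ms=0b +290.323ms=3/4b
2) 290.323ms=3/4b +290.323ms=3/4b
3) 580.645ms=3/2b +580.645ms=3/2b
4) 1161.29ms=3b +290.323ms=3/4b
5) 1451.613ms=15/4b +290.323ms=3/4b
6) 1741.935ms=9/2b +580.645ms=3/2b
Σ=6b of 6 (155bpm 3/8) — PASS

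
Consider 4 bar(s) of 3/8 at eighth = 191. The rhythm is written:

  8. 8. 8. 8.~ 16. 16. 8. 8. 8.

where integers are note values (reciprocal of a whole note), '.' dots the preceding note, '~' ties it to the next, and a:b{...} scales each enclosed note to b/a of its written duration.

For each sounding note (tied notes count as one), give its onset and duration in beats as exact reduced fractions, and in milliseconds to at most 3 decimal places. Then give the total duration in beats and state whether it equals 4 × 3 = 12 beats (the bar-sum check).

1) 0.0ms=0b +471.204ms=3/2b
2) 471.204ms=3/2b +471.204ms=3/2b
3) 942.408ms=3b +471.204ms=3/2b
4) 1413.613ms=9/2b +706.806ms=9/4b
5) 2120.419ms=27/4b +235.602ms=3/4b
6) 2356.021ms=15/2b +471.204ms=3/2b
7) 2827.225ms=9b +471.204ms=3/2b
8) 3298.429ms=21/2b +471.204ms=3/2b
Σ=12b of 12 (191bpm 3/8) — PASS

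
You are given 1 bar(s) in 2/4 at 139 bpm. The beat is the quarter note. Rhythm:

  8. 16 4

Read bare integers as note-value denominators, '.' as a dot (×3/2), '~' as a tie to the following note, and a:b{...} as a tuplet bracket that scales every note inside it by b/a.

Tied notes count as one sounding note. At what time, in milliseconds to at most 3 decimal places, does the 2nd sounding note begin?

note 2 onset = 3/4b = 323.741ms

1. 0.0ms @ 0 + 323.741ms (3/4)
2. 323.741ms @ 3/4 + 107.914ms (1/4)
3. 431.655ms @ 1 + 431.655ms (1)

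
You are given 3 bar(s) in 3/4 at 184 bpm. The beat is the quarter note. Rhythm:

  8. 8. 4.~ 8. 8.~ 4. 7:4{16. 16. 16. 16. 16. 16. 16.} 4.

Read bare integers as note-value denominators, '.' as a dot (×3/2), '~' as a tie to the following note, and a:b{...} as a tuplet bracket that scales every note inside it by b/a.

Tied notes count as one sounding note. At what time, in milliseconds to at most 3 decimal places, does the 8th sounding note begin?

note 8 onset = 93/14b = 2166.149ms

1. 0.0ms @ 0 + 244.565ms (3/4)
2. 244.565ms @ 3/4 + 244.565ms (3/4)
3. 489.13ms @ 3/2 + 733.696ms (9/4)
4. 1222.826ms @ 15/4 + 733.696ms (9/4)
5. 1956.522ms @ 6 + 69.876ms (3/14)
6. 2026.398ms @ 87/14 + 69.876ms (3/14)
7. 2096.273ms @ 45/7 + 69.876ms (3/14)
8. 2166.149ms @ 93/14 + 69.876ms (3/14)
9. 2236.025ms @ 48/7 + 69.876ms (3/14)
10. 2305.901ms @ 99/14 + 69.876ms (3/14)
11. 2375.776ms @ 51/7 + 69.876ms (3/14)
12. 2445.652ms @ 15/2 + 489.13ms (3/2)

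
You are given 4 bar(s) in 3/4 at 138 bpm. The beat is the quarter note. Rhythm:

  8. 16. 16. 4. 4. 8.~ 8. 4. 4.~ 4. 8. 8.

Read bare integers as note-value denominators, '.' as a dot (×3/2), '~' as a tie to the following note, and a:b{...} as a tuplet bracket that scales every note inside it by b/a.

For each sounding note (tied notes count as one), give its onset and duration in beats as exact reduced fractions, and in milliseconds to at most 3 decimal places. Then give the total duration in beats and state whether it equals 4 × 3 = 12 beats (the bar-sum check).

1) 0.0ms=0b +326.087ms=3/4b
2) 326.087ms=3/4b +163.043ms=3/8b
3) 489.13ms=9/8b +163.043ms=3/8b
4) 652.174ms=3/2b +652.174ms=3/2b
5) 1304.348ms=3b +652.174ms=3/2b
6) 1956.522ms=9/2b +652.174ms=3/2b
7) 2608.696ms=6b +652.174ms=3/2b
8) 3260.87ms=15/2b +1304.348ms=3b
9) 4565.217ms=21/2b +326.087ms=3/4b
10) 4891.304ms=45/4b +326.087ms=3/4b
Σ=12b of 12 (138bpm 3/4) — PASS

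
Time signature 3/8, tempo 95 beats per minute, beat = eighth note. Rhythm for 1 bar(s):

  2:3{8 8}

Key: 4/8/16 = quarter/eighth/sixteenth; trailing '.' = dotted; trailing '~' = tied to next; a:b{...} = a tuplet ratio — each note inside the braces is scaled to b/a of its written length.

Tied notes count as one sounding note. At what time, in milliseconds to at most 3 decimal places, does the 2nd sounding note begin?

note 2 onset = 3/2b = 947.368ms

1. 0.0ms @ 0 + 947.368ms (3/2)
2. 947.368ms @ 3/2 + 947.368ms (3/2)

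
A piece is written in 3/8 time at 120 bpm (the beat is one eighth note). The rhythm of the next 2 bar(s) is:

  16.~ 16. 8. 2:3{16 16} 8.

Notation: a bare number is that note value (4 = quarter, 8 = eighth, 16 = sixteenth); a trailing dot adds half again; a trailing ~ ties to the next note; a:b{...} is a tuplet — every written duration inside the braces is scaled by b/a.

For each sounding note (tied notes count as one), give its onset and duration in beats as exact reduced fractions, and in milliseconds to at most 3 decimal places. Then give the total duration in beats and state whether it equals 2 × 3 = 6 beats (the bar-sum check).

1) 0.0ms=0b +750.0ms=3/2b
2) 750.0ms=3/2b +750.0ms=3/2b
3) 1500.0ms=3b +375.0ms=3/4b
4) 1875.0ms=15/4b +375.0ms=3/4b
5) 2250.0ms=9/2b +750.0ms=3/2b
Σ=6b of 6 (120bpm 3/8) — PASS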